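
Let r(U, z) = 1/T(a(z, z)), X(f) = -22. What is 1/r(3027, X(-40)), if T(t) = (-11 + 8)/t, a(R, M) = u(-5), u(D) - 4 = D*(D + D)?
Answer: -1/18 ≈ -0.055556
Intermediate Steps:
u(D) = 4 + 2*D**2 (u(D) = 4 + D*(D + D) = 4 + D*(2*D) = 4 + 2*D**2)
a(R, M) = 54 (a(R, M) = 4 + 2*(-5)**2 = 4 + 2*25 = 4 + 50 = 54)
T(t) = -3/t
r(U, z) = -18 (r(U, z) = 1/(-3/54) = 1/(-3*1/54) = 1/(-1/18) = -18)
1/r(3027, X(-40)) = 1/(-18) = -1/18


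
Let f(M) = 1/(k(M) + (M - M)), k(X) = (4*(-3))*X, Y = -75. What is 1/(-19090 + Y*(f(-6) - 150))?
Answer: -24/188185 ≈ -0.00012753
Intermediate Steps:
k(X) = -12*X
f(M) = -1/(12*M) (f(M) = 1/(-12*M + (M - M)) = 1/(-12*M + 0) = 1/(-12*M) = -1/(12*M))
1/(-19090 + Y*(f(-6) - 150)) = 1/(-19090 - 75*(-1/12/(-6) - 150)) = 1/(-19090 - 75*(-1/12*(-⅙) - 150)) = 1/(-19090 - 75*(1/72 - 150)) = 1/(-19090 - 75*(-10799/72)) = 1/(-19090 + 269975/24) = 1/(-188185/24) = -24/188185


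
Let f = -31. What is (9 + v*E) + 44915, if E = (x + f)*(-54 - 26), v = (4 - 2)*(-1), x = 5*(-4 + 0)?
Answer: 36764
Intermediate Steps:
x = -20 (x = 5*(-4) = -20)
v = -2 (v = 2*(-1) = -2)
E = 4080 (E = (-20 - 31)*(-54 - 26) = -51*(-80) = 4080)
(9 + v*E) + 44915 = (9 - 2*4080) + 44915 = (9 - 8160) + 44915 = -8151 + 44915 = 36764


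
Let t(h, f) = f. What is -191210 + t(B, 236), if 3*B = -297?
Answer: -190974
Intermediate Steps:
B = -99 (B = (⅓)*(-297) = -99)
-191210 + t(B, 236) = -191210 + 236 = -190974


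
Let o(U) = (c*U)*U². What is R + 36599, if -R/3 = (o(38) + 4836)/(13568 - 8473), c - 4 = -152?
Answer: 42164113/1019 ≈ 41378.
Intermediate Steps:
c = -148 (c = 4 - 152 = -148)
o(U) = -148*U³ (o(U) = (-148*U)*U² = -148*U³)
R = 4869732/1019 (R = -3*(-148*38³ + 4836)/(13568 - 8473) = -3*(-148*54872 + 4836)/5095 = -3*(-8121056 + 4836)/5095 = -(-24348660)/5095 = -3*(-1623244/1019) = 4869732/1019 ≈ 4778.9)
R + 36599 = 4869732/1019 + 36599 = 42164113/1019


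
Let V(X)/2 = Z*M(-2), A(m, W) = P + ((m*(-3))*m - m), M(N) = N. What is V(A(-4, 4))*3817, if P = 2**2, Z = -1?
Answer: 15268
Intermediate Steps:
P = 4
A(m, W) = 4 - m - 3*m**2 (A(m, W) = 4 + ((m*(-3))*m - m) = 4 + ((-3*m)*m - m) = 4 + (-3*m**2 - m) = 4 + (-m - 3*m**2) = 4 - m - 3*m**2)
V(X) = 4 (V(X) = 2*(-1*(-2)) = 2*2 = 4)
V(A(-4, 4))*3817 = 4*3817 = 15268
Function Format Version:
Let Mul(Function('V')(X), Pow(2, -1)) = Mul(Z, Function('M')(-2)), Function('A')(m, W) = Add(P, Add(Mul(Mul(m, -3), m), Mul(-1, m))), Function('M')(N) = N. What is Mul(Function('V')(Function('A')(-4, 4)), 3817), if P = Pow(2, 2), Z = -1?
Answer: 15268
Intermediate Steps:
P = 4
Function('A')(m, W) = Add(4, Mul(-1, m), Mul(-3, Pow(m, 2))) (Function('A')(m, W) = Add(4, Add(Mul(Mul(m, -3), m), Mul(-1, m))) = Add(4, Add(Mul(Mul(-3, m), m), Mul(-1, m))) = Add(4, Add(Mul(-3, Pow(m, 2)), Mul(-1, m))) = Add(4, Add(Mul(-1, m), Mul(-3, Pow(m, 2)))) = Add(4, Mul(-1, m), Mul(-3, Pow(m, 2))))
Function('V')(X) = 4 (Function('V')(X) = Mul(2, Mul(-1, -2)) = Mul(2, 2) = 4)
Mul(Function('V')(Function('A')(-4, 4)), 3817) = Mul(4, 3817) = 15268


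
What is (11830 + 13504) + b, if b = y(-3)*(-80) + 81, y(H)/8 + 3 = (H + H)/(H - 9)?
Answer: 27015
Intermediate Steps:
y(H) = -24 + 16*H/(-9 + H) (y(H) = -24 + 8*((H + H)/(H - 9)) = -24 + 8*((2*H)/(-9 + H)) = -24 + 8*(2*H/(-9 + H)) = -24 + 16*H/(-9 + H))
b = 1681 (b = (8*(27 - 1*(-3))/(-9 - 3))*(-80) + 81 = (8*(27 + 3)/(-12))*(-80) + 81 = (8*(-1/12)*30)*(-80) + 81 = -20*(-80) + 81 = 1600 + 81 = 1681)
(11830 + 13504) + b = (11830 + 13504) + 1681 = 25334 + 1681 = 27015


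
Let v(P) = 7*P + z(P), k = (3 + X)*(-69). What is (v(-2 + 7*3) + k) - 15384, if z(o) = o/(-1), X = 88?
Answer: -21549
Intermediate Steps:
k = -6279 (k = (3 + 88)*(-69) = 91*(-69) = -6279)
z(o) = -o (z(o) = o*(-1) = -o)
v(P) = 6*P (v(P) = 7*P - P = 6*P)
(v(-2 + 7*3) + k) - 15384 = (6*(-2 + 7*3) - 6279) - 15384 = (6*(-2 + 21) - 6279) - 15384 = (6*19 - 6279) - 15384 = (114 - 6279) - 15384 = -6165 - 15384 = -21549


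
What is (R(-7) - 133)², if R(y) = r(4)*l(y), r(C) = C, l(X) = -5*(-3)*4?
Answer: 11449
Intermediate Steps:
l(X) = 60 (l(X) = 15*4 = 60)
R(y) = 240 (R(y) = 4*60 = 240)
(R(-7) - 133)² = (240 - 133)² = 107² = 11449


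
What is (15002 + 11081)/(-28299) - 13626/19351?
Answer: -890334307/547613949 ≈ -1.6258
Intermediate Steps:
(15002 + 11081)/(-28299) - 13626/19351 = 26083*(-1/28299) - 13626*1/19351 = -26083/28299 - 13626/19351 = -890334307/547613949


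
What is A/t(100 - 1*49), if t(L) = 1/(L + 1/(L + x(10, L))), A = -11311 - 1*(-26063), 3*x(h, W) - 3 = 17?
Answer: 130201152/173 ≈ 7.5261e+5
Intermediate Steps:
x(h, W) = 20/3 (x(h, W) = 1 + (1/3)*17 = 1 + 17/3 = 20/3)
A = 14752 (A = -11311 + 26063 = 14752)
t(L) = 1/(L + 1/(20/3 + L)) (t(L) = 1/(L + 1/(L + 20/3)) = 1/(L + 1/(20/3 + L)))
A/t(100 - 1*49) = 14752/(((20 + 3*(100 - 1*49))/(3 + 3*(100 - 1*49)**2 + 20*(100 - 1*49)))) = 14752/(((20 + 3*(100 - 49))/(3 + 3*(100 - 49)**2 + 20*(100 - 49)))) = 14752/(((20 + 3*51)/(3 + 3*51**2 + 20*51))) = 14752/(((20 + 153)/(3 + 3*2601 + 1020))) = 14752/((173/(3 + 7803 + 1020))) = 14752/((173/8826)) = 14752/(((1/8826)*173)) = 14752/(173/8826) = 14752*(8826/173) = 130201152/173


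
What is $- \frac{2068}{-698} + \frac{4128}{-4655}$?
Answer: $\frac{3372598}{1624595} \approx 2.076$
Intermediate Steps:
$- \frac{2068}{-698} + \frac{4128}{-4655} = \left(-2068\right) \left(- \frac{1}{698}\right) + 4128 \left(- \frac{1}{4655}\right) = \frac{1034}{349} - \frac{4128}{4655} = \frac{3372598}{1624595}$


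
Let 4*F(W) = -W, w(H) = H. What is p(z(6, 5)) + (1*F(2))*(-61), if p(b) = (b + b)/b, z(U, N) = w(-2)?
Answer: 65/2 ≈ 32.500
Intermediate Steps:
z(U, N) = -2
F(W) = -W/4 (F(W) = (-W)/4 = -W/4)
p(b) = 2 (p(b) = (2*b)/b = 2)
p(z(6, 5)) + (1*F(2))*(-61) = 2 + (1*(-1/4*2))*(-61) = 2 + (1*(-1/2))*(-61) = 2 - 1/2*(-61) = 2 + 61/2 = 65/2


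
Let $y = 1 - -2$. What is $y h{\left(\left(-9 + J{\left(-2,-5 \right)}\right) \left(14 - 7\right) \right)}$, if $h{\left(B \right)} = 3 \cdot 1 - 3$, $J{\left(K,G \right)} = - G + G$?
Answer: $0$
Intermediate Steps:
$J{\left(K,G \right)} = 0$
$h{\left(B \right)} = 0$ ($h{\left(B \right)} = 3 - 3 = 0$)
$y = 3$ ($y = 1 + 2 = 3$)
$y h{\left(\left(-9 + J{\left(-2,-5 \right)}\right) \left(14 - 7\right) \right)} = 3 \cdot 0 = 0$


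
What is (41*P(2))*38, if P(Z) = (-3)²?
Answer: 14022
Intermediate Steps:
P(Z) = 9
(41*P(2))*38 = (41*9)*38 = 369*38 = 14022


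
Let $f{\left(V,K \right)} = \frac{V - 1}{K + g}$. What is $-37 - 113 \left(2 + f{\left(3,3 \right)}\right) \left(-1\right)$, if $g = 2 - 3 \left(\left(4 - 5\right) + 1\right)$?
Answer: $\frac{1171}{5} \approx 234.2$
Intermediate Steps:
$g = 2$ ($g = 2 - 3 \left(-1 + 1\right) = 2 - 0 = 2 + 0 = 2$)
$f{\left(V,K \right)} = \frac{-1 + V}{2 + K}$ ($f{\left(V,K \right)} = \frac{V - 1}{K + 2} = \frac{-1 + V}{2 + K}$)
$-37 - 113 \left(2 + f{\left(3,3 \right)}\right) \left(-1\right) = -37 - 113 \left(2 + \frac{-1 + 3}{2 + 3}\right) \left(-1\right) = -37 - 113 \left(2 + \frac{1}{5} \cdot 2\right) \left(-1\right) = -37 - 113 \left(2 + \frac{2}{5}\right) \left(-1\right) = -37 - 113 \cdot \frac{12}{5} \left(-1\right) = -37 - - \frac{1356}{5} = -37 + \frac{1356}{5} = \frac{1171}{5}$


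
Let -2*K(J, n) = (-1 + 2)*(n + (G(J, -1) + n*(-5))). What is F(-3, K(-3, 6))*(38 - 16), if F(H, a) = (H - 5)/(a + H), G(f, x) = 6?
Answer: -88/3 ≈ -29.333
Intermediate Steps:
K(J, n) = -3 + 2*n (K(J, n) = -(-1 + 2)*(n + (6 + n*(-5)))/2 = -(n + (6 - 5*n))/2 = -(6 - 4*n)/2 = -3 + 2*n)
F(H, a) = (-5 + H)/(H + a)
F(-3, K(-3, 6))*(38 - 16) = ((-5 - 3)/(-3 + (-3 + 2*6)))*(38 - 16) = (-8/(-3 + (-3 + 12)))*22 = (-8/(-3 + 9))*22 = (-8/6)*22 = ((⅙)*(-8))*22 = -4/3*22 = -88/3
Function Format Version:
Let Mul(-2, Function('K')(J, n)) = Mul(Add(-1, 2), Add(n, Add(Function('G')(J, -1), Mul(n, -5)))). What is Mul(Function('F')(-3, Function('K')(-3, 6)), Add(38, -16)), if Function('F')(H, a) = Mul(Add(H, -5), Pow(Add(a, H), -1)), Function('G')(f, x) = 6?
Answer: Rational(-88, 3) ≈ -29.333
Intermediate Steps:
Function('K')(J, n) = Add(-3, Mul(2, n)) (Function('K')(J, n) = Mul(Rational(-1, 2), Mul(Add(-1, 2), Add(n, Add(6, Mul(n, -5))))) = Mul(Rational(-1, 2), Mul(1, Add(n, Add(6, Mul(-5, n))))) = Mul(Rational(-1, 2), Mul(1, Add(6, Mul(-4, n)))) = Mul(Rational(-1, 2), Add(6, Mul(-4, n))) = Add(-3, Mul(2, n)))
Function('F')(H, a) = Mul(Pow(Add(H, a), -1), Add(-5, H)) (Function('F')(H, a) = Mul(Add(-5, H), Pow(Add(H, a), -1)) = Mul(Pow(Add(H, a), -1), Add(-5, H)))
Mul(Function('F')(-3, Function('K')(-3, 6)), Add(38, -16)) = Mul(Mul(Pow(Add(-3, Add(-3, Mul(2, 6))), -1), Add(-5, -3)), Add(38, -16)) = Mul(Mul(Pow(Add(-3, Add(-3, 12)), -1), -8), 22) = Mul(Mul(Pow(Add(-3, 9), -1), -8), 22) = Mul(Mul(Pow(6, -1), -8), 22) = Mul(Mul(Rational(1, 6), -8), 22) = Mul(Rational(-4, 3), 22) = Rational(-88, 3)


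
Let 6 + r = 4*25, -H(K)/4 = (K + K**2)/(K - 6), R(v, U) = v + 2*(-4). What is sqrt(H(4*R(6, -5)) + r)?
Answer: sqrt(110) ≈ 10.488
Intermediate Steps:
R(v, U) = -8 + v (R(v, U) = v - 8 = -8 + v)
H(K) = -4*(K + K**2)/(-6 + K) (H(K) = -4*(K + K**2)/(K - 6) = -4*(K + K**2)/(-6 + K))
r = 94 (r = -6 + 4*25 = -6 + 100 = 94)
sqrt(H(4*R(6, -5)) + r) = sqrt(-4*4*(-8 + 6)*(1 + 4*(-8 + 6))/(-6 + 4*(-8 + 6)) + 94) = sqrt(-4*4*(-2)*(1 + 4*(-2))/(-6 + 4*(-2)) + 94) = sqrt(-4*(-8)*(1 - 8)/(-6 - 8) + 94) = sqrt(-4*(-8)*(-7)/(-14) + 94) = sqrt(-4*(-8)*(-1/14)*(-7) + 94) = sqrt(16 + 94) = sqrt(110)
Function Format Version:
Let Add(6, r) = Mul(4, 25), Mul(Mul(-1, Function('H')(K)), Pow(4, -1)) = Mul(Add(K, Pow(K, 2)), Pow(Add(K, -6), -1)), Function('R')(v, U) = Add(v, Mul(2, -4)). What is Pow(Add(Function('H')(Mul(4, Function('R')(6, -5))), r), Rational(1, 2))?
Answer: Pow(110, Rational(1, 2)) ≈ 10.488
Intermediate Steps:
Function('R')(v, U) = Add(-8, v) (Function('R')(v, U) = Add(v, -8) = Add(-8, v))
Function('H')(K) = Mul(-4, Pow(Add(-6, K), -1), Add(K, Pow(K, 2))) (Function('H')(K) = Mul(-4, Mul(Add(K, Pow(K, 2)), Pow(Add(K, -6), -1))) = Mul(-4, Mul(Add(K, Pow(K, 2)), Pow(Add(-6, K), -1))) = Mul(-4, Mul(Pow(Add(-6, K), -1), Add(K, Pow(K, 2)))) = Mul(-4, Pow(Add(-6, K), -1), Add(K, Pow(K, 2))))
r = 94 (r = Add(-6, Mul(4, 25)) = Add(-6, 100) = 94)
Pow(Add(Function('H')(Mul(4, Function('R')(6, -5))), r), Rational(1, 2)) = Pow(Add(Mul(-4, Mul(4, Add(-8, 6)), Pow(Add(-6, Mul(4, Add(-8, 6))), -1), Add(1, Mul(4, Add(-8, 6)))), 94), Rational(1, 2)) = Pow(Add(Mul(-4, Mul(4, -2), Pow(Add(-6, Mul(4, -2)), -1), Add(1, Mul(4, -2))), 94), Rational(1, 2)) = Pow(Add(Mul(-4, -8, Pow(Add(-6, -8), -1), Add(1, -8)), 94), Rational(1, 2)) = Pow(Add(Mul(-4, -8, Pow(-14, -1), -7), 94), Rational(1, 2)) = Pow(Add(Mul(-4, -8, Rational(-1, 14), -7), 94), Rational(1, 2)) = Pow(Add(16, 94), Rational(1, 2)) = Pow(110, Rational(1, 2))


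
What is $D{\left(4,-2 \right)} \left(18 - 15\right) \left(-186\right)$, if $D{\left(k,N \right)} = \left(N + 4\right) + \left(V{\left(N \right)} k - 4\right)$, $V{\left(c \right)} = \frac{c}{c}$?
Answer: $-1116$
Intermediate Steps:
$V{\left(c \right)} = 1$
$D{\left(k,N \right)} = N + k$ ($D{\left(k,N \right)} = \left(N + 4\right) + \left(1 k - 4\right) = \left(4 + N\right) + \left(k - 4\right) = \left(4 + N\right) + \left(-4 + k\right) = N + k$)
$D{\left(4,-2 \right)} \left(18 - 15\right) \left(-186\right) = \left(-2 + 4\right) \left(18 - 15\right) \left(-186\right) = 2 \cdot 3 \left(-186\right) = 6 \left(-186\right) = -1116$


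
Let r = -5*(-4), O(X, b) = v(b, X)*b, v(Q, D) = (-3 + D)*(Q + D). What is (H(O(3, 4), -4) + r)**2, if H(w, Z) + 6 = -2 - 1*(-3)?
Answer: 225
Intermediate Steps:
v(Q, D) = (-3 + D)*(D + Q)
O(X, b) = b*(X**2 - 3*X - 3*b + X*b) (O(X, b) = (X**2 - 3*X - 3*b + X*b)*b = b*(X**2 - 3*X - 3*b + X*b))
H(w, Z) = -5 (H(w, Z) = -6 + (-2 - 1*(-3)) = -6 + (-2 + 3) = -6 + 1 = -5)
r = 20
(H(O(3, 4), -4) + r)**2 = (-5 + 20)**2 = 15**2 = 225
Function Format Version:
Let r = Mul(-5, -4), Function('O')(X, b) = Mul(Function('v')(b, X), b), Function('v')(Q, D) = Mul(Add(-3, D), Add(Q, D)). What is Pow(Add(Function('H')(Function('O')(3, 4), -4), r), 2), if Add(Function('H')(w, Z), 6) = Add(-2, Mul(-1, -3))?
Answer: 225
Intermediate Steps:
Function('v')(Q, D) = Mul(Add(-3, D), Add(D, Q))
Function('O')(X, b) = Mul(b, Add(Pow(X, 2), Mul(-3, X), Mul(-3, b), Mul(X, b))) (Function('O')(X, b) = Mul(Add(Pow(X, 2), Mul(-3, X), Mul(-3, b), Mul(X, b)), b) = Mul(b, Add(Pow(X, 2), Mul(-3, X), Mul(-3, b), Mul(X, b))))
Function('H')(w, Z) = -5 (Function('H')(w, Z) = Add(-6, Add(-2, Mul(-1, -3))) = Add(-6, Add(-2, 3)) = Add(-6, 1) = -5)
r = 20
Pow(Add(Function('H')(Function('O')(3, 4), -4), r), 2) = Pow(Add(-5, 20), 2) = Pow(15, 2) = 225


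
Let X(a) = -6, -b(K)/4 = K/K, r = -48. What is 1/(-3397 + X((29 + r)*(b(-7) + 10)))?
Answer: -1/3403 ≈ -0.00029386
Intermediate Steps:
b(K) = -4 (b(K) = -4*K/K = -4*1 = -4)
1/(-3397 + X((29 + r)*(b(-7) + 10))) = 1/(-3397 - 6) = 1/(-3403) = -1/3403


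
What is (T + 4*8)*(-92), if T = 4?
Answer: -3312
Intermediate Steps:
(T + 4*8)*(-92) = (4 + 4*8)*(-92) = (4 + 32)*(-92) = 36*(-92) = -3312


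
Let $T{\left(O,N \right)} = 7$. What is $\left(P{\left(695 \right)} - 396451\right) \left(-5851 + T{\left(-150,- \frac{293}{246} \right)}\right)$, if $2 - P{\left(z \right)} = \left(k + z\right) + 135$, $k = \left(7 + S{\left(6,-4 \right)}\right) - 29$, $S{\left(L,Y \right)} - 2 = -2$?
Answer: $2321569908$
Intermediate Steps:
$S{\left(L,Y \right)} = 0$ ($S{\left(L,Y \right)} = 2 - 2 = 0$)
$k = -22$ ($k = \left(7 + 0\right) - 29 = 7 - 29 = -22$)
$P{\left(z \right)} = -111 - z$ ($P{\left(z \right)} = 2 - \left(\left(-22 + z\right) + 135\right) = 2 - \left(113 + z\right) = -111 - z$)
$\left(P{\left(695 \right)} - 396451\right) \left(-5851 + T{\left(-150,- \frac{293}{246} \right)}\right) = \left(\left(-111 - 695\right) - 396451\right) \left(-5851 + 7\right) = \left(\left(-111 - 695\right) - 396451\right) \left(-5844\right) = \left(-806 - 396451\right) \left(-5844\right) = \left(-397257\right) \left(-5844\right) = 2321569908$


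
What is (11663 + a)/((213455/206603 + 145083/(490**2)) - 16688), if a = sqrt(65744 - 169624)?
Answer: -578547550438900/827733361317851 - 694475324200*I*sqrt(530)/827733361317851 ≈ -0.69895 - 0.019315*I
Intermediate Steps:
a = 14*I*sqrt(530) (a = sqrt(-103880) = 14*I*sqrt(530) ≈ 322.3*I)
(11663 + a)/((213455/206603 + 145083/(490**2)) - 16688) = (11663 + 14*I*sqrt(530))/((213455/206603 + 145083/(490**2)) - 16688) = (11663 + 14*I*sqrt(530))/((213455*(1/206603) + 145083/240100) - 16688) = (11663 + 14*I*sqrt(530))/((213455/206603 + 145083*(1/240100)) - 16688) = (11663 + 14*I*sqrt(530))/((213455/206603 + 145083/240100) - 16688) = (11663 + 14*I*sqrt(530))/(81225128549/49605380300 - 16688) = (11663 + 14*I*sqrt(530))/(-827733361317851/49605380300) = (11663 + 14*I*sqrt(530))*(-49605380300/827733361317851) = -578547550438900/827733361317851 - 694475324200*I*sqrt(530)/827733361317851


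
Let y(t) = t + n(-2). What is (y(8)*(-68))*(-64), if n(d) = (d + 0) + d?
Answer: 17408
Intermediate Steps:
n(d) = 2*d (n(d) = d + d = 2*d)
y(t) = -4 + t (y(t) = t + 2*(-2) = t - 4 = -4 + t)
(y(8)*(-68))*(-64) = ((-4 + 8)*(-68))*(-64) = (4*(-68))*(-64) = -272*(-64) = 17408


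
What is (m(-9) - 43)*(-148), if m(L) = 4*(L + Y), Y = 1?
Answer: 11100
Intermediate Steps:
m(L) = 4 + 4*L (m(L) = 4*(L + 1) = 4*(1 + L) = 4 + 4*L)
(m(-9) - 43)*(-148) = ((4 + 4*(-9)) - 43)*(-148) = ((4 - 36) - 43)*(-148) = (-32 - 43)*(-148) = -75*(-148) = 11100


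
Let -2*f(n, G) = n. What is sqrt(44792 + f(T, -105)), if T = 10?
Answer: sqrt(44787) ≈ 211.63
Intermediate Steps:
f(n, G) = -n/2
sqrt(44792 + f(T, -105)) = sqrt(44792 - 1/2*10) = sqrt(44792 - 5) = sqrt(44787)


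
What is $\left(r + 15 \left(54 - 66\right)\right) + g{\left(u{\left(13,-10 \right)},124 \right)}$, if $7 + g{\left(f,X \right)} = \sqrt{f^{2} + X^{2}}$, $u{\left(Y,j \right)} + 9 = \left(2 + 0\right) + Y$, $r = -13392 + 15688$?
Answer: $2109 + 2 \sqrt{3853} \approx 2233.1$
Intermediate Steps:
$r = 2296$
$u{\left(Y,j \right)} = -7 + Y$ ($u{\left(Y,j \right)} = -9 + \left(\left(2 + 0\right) + Y\right) = -9 + \left(2 + Y\right) = -7 + Y$)
$g{\left(f,X \right)} = -7 + \sqrt{X^{2} + f^{2}}$ ($g{\left(f,X \right)} = -7 + \sqrt{f^{2} + X^{2}} = -7 + \sqrt{X^{2} + f^{2}}$)
$\left(r + 15 \left(54 - 66\right)\right) + g{\left(u{\left(13,-10 \right)},124 \right)} = \left(2296 + 15 \left(54 - 66\right)\right) - \left(7 - \sqrt{124^{2} + \left(-7 + 13\right)^{2}}\right) = \left(2296 + 15 \left(-12\right)\right) - \left(7 - \sqrt{15376 + 6^{2}}\right) = \left(2296 - 180\right) - \left(7 - \sqrt{15376 + 36}\right) = 2116 - \left(7 - \sqrt{15412}\right) = 2116 - \left(7 - 2 \sqrt{3853}\right) = 2109 + 2 \sqrt{3853}$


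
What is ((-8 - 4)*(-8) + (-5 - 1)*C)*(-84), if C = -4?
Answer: -10080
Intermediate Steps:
((-8 - 4)*(-8) + (-5 - 1)*C)*(-84) = ((-8 - 4)*(-8) + (-5 - 1)*(-4))*(-84) = (-12*(-8) - 6*(-4))*(-84) = (96 + 24)*(-84) = 120*(-84) = -10080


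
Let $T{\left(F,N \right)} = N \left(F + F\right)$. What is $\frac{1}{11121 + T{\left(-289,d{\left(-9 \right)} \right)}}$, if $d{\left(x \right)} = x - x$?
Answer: $\frac{1}{11121} \approx 8.992 \cdot 10^{-5}$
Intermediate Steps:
$d{\left(x \right)} = 0$
$T{\left(F,N \right)} = 2 F N$ ($T{\left(F,N \right)} = N 2 F = 2 F N$)
$\frac{1}{11121 + T{\left(-289,d{\left(-9 \right)} \right)}} = \frac{1}{11121 + 2 \left(-289\right) 0} = \frac{1}{11121 + 0} = \frac{1}{11121}$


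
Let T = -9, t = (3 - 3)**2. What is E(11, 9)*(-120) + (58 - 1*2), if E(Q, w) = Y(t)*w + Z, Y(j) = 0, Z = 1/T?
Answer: 208/3 ≈ 69.333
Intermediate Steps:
t = 0 (t = 0**2 = 0)
Z = -1/9 (Z = 1/(-9) = -1/9 ≈ -0.11111)
E(Q, w) = -1/9 (E(Q, w) = 0*w - 1/9 = 0 - 1/9 = -1/9)
E(11, 9)*(-120) + (58 - 1*2) = -1/9*(-120) + (58 - 1*2) = 40/3 + (58 - 2) = 40/3 + 56 = 208/3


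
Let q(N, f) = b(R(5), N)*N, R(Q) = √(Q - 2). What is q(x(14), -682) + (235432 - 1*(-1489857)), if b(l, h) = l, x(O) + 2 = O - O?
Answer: 1725289 - 2*√3 ≈ 1.7253e+6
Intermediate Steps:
x(O) = -2 (x(O) = -2 + (O - O) = -2 + 0 = -2)
R(Q) = √(-2 + Q)
q(N, f) = N*√3 (q(N, f) = √(-2 + 5)*N = √3*N = N*√3)
q(x(14), -682) + (235432 - 1*(-1489857)) = -2*√3 + (235432 - 1*(-1489857)) = -2*√3 + (235432 + 1489857) = -2*√3 + 1725289 = 1725289 - 2*√3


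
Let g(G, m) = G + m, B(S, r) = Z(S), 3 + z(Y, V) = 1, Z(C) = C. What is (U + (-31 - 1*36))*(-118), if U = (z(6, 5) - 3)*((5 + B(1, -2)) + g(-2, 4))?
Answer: 12626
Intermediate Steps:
z(Y, V) = -2 (z(Y, V) = -3 + 1 = -2)
B(S, r) = S
U = -40 (U = (-2 - 3)*((5 + 1) + (-2 + 4)) = -5*(6 + 2) = -5*8 = -40)
(U + (-31 - 1*36))*(-118) = (-40 + (-31 - 1*36))*(-118) = (-40 + (-31 - 36))*(-118) = (-40 - 67)*(-118) = -107*(-118) = 12626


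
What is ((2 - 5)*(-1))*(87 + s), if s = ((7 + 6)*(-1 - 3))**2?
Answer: 8373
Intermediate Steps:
s = 2704 (s = (13*(-4))**2 = (-52)**2 = 2704)
((2 - 5)*(-1))*(87 + s) = ((2 - 5)*(-1))*(87 + 2704) = -3*(-1)*2791 = 3*2791 = 8373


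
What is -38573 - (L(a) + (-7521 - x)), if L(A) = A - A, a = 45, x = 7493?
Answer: -23559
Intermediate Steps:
L(A) = 0
-38573 - (L(a) + (-7521 - x)) = -38573 - (0 + (-7521 - 1*7493)) = -38573 - (0 + (-7521 - 7493)) = -38573 - (0 - 15014) = -38573 - 1*(-15014) = -38573 + 15014 = -23559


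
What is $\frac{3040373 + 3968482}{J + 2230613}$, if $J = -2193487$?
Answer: $\frac{7008855}{37126} \approx 188.79$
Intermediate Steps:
$\frac{3040373 + 3968482}{J + 2230613} = \frac{3040373 + 3968482}{-2193487 + 2230613} = \frac{7008855}{37126}$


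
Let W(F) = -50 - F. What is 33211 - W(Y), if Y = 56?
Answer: 33317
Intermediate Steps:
33211 - W(Y) = 33211 - (-50 - 1*56) = 33211 - (-50 - 56) = 33211 - 1*(-106) = 33211 + 106 = 33317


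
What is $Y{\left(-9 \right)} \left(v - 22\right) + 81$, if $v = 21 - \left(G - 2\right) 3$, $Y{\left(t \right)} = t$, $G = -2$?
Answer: $-18$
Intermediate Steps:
$v = 33$ ($v = 21 - \left(-2 - 2\right) 3 = 21 - \left(-4\right) 3 = 21 - -12 = 21 + 12 = 33$)
$Y{\left(-9 \right)} \left(v - 22\right) + 81 = - 9 \left(33 - 22\right) + 81 = \left(-9\right) 11 + 81 = -99 + 81 = -18$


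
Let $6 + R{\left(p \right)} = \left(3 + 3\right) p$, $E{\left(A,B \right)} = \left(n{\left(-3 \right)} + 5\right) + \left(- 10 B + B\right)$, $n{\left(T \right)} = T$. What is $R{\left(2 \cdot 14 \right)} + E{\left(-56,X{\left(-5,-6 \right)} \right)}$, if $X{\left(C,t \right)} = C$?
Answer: $209$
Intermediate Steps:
$E{\left(A,B \right)} = 2 - 9 B$ ($E{\left(A,B \right)} = \left(-3 + 5\right) + \left(- 10 B + B\right) = 2 - 9 B$)
$R{\left(p \right)} = -6 + 6 p$ ($R{\left(p \right)} = -6 + \left(3 + 3\right) p = -6 + 6 p$)
$R{\left(2 \cdot 14 \right)} + E{\left(-56,X{\left(-5,-6 \right)} \right)} = \left(-6 + 6 \cdot 2 \cdot 14\right) + \left(2 - -45\right) = \left(-6 + 6 \cdot 28\right) + \left(2 + 45\right) = \left(-6 + 168\right) + 47 = 162 + 47 = 209$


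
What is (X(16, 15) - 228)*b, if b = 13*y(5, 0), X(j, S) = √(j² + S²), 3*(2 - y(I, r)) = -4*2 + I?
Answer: -8892 + 39*√481 ≈ -8036.7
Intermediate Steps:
y(I, r) = 14/3 - I/3 (y(I, r) = 2 - (-4*2 + I)/3 = 2 - (-8 + I)/3 = 2 + (8/3 - I/3) = 14/3 - I/3)
X(j, S) = √(S² + j²)
b = 39 (b = 13*(14/3 - ⅓*5) = 13*(14/3 - 5/3) = 13*3 = 39)
(X(16, 15) - 228)*b = (√(15² + 16²) - 228)*39 = (√(225 + 256) - 228)*39 = (√481 - 228)*39 = (-228 + √481)*39 = -8892 + 39*√481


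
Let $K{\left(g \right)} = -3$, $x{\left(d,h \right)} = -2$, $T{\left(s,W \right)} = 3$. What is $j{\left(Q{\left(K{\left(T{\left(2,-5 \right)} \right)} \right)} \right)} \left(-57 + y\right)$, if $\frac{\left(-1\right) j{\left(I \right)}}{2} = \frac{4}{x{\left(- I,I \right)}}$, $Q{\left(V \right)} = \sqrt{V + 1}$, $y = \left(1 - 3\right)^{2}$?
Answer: $-212$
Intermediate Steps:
$y = 4$ ($y = \left(-2\right)^{2} = 4$)
$Q{\left(V \right)} = \sqrt{1 + V}$
$j{\left(I \right)} = 4$ ($j{\left(I \right)} = - 2 \frac{4}{-2} = - 2 \cdot 4 \left(- \frac{1}{2}\right) = \left(-2\right) \left(-2\right) = 4$)
$j{\left(Q{\left(K{\left(T{\left(2,-5 \right)} \right)} \right)} \right)} \left(-57 + y\right) = 4 \left(-57 + 4\right) = 4 \left(-53\right) = -212$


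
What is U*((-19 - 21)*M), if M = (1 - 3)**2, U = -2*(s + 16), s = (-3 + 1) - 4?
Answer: 3200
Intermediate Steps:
s = -6 (s = -2 - 4 = -6)
U = -20 (U = -2*(-6 + 16) = -2*10 = -20)
M = 4 (M = (-2)**2 = 4)
U*((-19 - 21)*M) = -20*(-19 - 21)*4 = -(-800)*4 = -20*(-160) = 3200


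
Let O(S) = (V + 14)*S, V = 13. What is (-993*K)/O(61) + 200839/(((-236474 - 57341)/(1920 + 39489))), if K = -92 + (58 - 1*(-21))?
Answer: -4564517354954/161304435 ≈ -28298.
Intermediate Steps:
O(S) = 27*S (O(S) = (13 + 14)*S = 27*S)
K = -13 (K = -92 + (58 + 21) = -92 + 79 = -13)
(-993*K)/O(61) + 200839/(((-236474 - 57341)/(1920 + 39489))) = (-993*(-13))/((27*61)) + 200839/(((-236474 - 57341)/(1920 + 39489))) = 12909/1647 + 200839/((-293815/41409)) = 12909*(1/1647) + 200839/((-293815*1/41409)) = 4303/549 + 200839/(-293815/41409) = 4303/549 + 200839*(-41409/293815) = 4303/549 - 8316542151/293815 = -4564517354954/161304435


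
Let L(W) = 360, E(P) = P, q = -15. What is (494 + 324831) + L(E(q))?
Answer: 325685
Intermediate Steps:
(494 + 324831) + L(E(q)) = (494 + 324831) + 360 = 325325 + 360 = 325685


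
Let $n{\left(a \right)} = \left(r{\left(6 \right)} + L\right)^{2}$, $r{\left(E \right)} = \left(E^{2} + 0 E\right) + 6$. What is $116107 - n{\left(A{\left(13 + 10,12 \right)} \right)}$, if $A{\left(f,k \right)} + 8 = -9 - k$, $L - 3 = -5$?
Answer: $114507$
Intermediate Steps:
$L = -2$ ($L = 3 - 5 = -2$)
$A{\left(f,k \right)} = -17 - k$ ($A{\left(f,k \right)} = -8 - \left(9 + k\right) = -17 - k$)
$r{\left(E \right)} = 6 + E^{2}$ ($r{\left(E \right)} = \left(E^{2} + 0\right) + 6 = E^{2} + 6 = 6 + E^{2}$)
$n{\left(a \right)} = 1600$ ($n{\left(a \right)} = \left(\left(6 + 6^{2}\right) - 2\right)^{2} = \left(\left(6 + 36\right) - 2\right)^{2} = \left(42 - 2\right)^{2} = 40^{2} = 1600$)
$116107 - n{\left(A{\left(13 + 10,12 \right)} \right)} = 116107 - 1600 = 114507$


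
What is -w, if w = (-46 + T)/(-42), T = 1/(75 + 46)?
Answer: -265/242 ≈ -1.0950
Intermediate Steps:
T = 1/121 ≈ 0.0082645
w = 265/242 (w = (-46 + 1/121)/(-42) = -5565/121*(-1/42) = 265/242 ≈ 1.0950)
-w = -1*265/242 = -265/242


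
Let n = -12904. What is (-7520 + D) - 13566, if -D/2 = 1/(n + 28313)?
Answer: -324914176/15409 ≈ -21086.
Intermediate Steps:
D = -2/15409 (D = -2/(-12904 + 28313) = -2/15409 ≈ -0.00012979)
(-7520 + D) - 13566 = (-7520 - 2/15409) - 13566 = -115875682/15409 - 13566 = -324914176/15409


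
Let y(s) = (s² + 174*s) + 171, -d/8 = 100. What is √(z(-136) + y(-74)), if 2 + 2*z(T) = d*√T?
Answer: √(-7230 - 800*I*√34) ≈ 26.213 - 88.978*I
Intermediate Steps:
d = -800 (d = -8*100 = -800)
y(s) = 171 + s² + 174*s
z(T) = -1 - 400*√T (z(T) = -1 + (-800*√T)/2 = -1 - 400*√T)
√(z(-136) + y(-74)) = √((-1 - 800*I*√34) + (171 + (-74)² + 174*(-74))) = √((-1 - 800*I*√34) + (171 + 5476 - 12876)) = √((-1 - 800*I*√34) - 7229) = √(-7230 - 800*I*√34)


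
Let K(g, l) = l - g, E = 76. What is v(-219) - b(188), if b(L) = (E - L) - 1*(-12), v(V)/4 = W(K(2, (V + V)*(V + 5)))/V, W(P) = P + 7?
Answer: -353048/219 ≈ -1612.1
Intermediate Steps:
W(P) = 7 + P
v(V) = 4*(5 + 2*V*(5 + V))/V (v(V) = 4*((7 + ((V + V)*(V + 5) - 1*2))/V) = 4*((7 + ((2*V)*(5 + V) - 2))/V) = 4*((7 + (2*V*(5 + V) - 2))/V) = 4*((7 + (-2 + 2*V*(5 + V)))/V) = 4*((5 + 2*V*(5 + V))/V) = 4*(5 + 2*V*(5 + V))/V)
b(L) = 88 - L (b(L) = (76 - L) - 1*(-12) = (76 - L) + 12 = 88 - L)
v(-219) - b(188) = (40 + 8*(-219) + 20/(-219)) - (88 - 1*188) = (40 - 1752 + 20*(-1/219)) - (88 - 188) = (40 - 1752 - 20/219) - 1*(-100) = -374948/219 + 100 = -353048/219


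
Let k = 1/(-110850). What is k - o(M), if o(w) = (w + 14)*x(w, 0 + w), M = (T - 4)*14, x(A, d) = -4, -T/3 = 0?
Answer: -18622801/110850 ≈ -168.00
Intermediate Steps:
T = 0 (T = -3*0 = 0)
M = -56 (M = (0 - 4)*14 = -4*14 = -56)
o(w) = -56 - 4*w (o(w) = (w + 14)*(-4) = (14 + w)*(-4) = -56 - 4*w)
k = -1/110850 ≈ -9.0212e-6
k - o(M) = -1/110850 - (-56 - 4*(-56)) = -1/110850 - (-56 + 224) = -1/110850 - 1*168 = -1/110850 - 168 = -18622801/110850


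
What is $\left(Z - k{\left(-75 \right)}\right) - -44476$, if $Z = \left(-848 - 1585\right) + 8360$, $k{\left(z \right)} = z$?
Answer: $50478$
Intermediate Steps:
$Z = 5927$ ($Z = -2433 + 8360 = 5927$)
$\left(Z - k{\left(-75 \right)}\right) - -44476 = \left(5927 - -75\right) - -44476 = \left(5927 + 75\right) + 44476 = 6002 + 44476 = 50478$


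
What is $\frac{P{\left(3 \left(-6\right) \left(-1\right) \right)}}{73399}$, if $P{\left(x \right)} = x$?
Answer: $\frac{18}{73399} \approx 0.00024523$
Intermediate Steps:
$\frac{P{\left(3 \left(-6\right) \left(-1\right) \right)}}{73399} = \frac{3 \left(-6\right) \left(-1\right)}{73399} = \left(-18\right) \left(-1\right) \frac{1}{73399} = 18 \cdot \frac{1}{73399} = \frac{18}{73399}$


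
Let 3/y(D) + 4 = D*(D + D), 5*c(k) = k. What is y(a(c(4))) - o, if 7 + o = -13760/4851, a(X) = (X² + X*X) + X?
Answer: 147856661/14106708 ≈ 10.481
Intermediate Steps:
c(k) = k/5
a(X) = X + 2*X² (a(X) = (X² + X²) + X = 2*X² + X = X + 2*X²)
o = -47717/4851 (o = -7 - 13760/4851 = -47717/4851 ≈ -9.8365)
y(D) = 3/(-4 + 2*D²) (y(D) = 3/(-4 + D*(D + D)) = 3/(-4 + D*(2*D)) = 3/(-4 + 2*D²))
y(a(c(4))) - o = 3/(2*(-2 + (((⅕)*4)*(1 + 2*((⅕)*4)))²)) - 1*(-47717/4851) = 3/(2*(-2 + (4*(1 + 2*(⅘))/5)²)) + 47717/4851 = 3/(2*(-2 + (4*(1 + 8/5)/5)²)) + 47717/4851 = 3/(2*(-2 + ((⅘)*(13/5))²)) + 47717/4851 = 3/(2*(-2 + (52/25)²)) + 47717/4851 = 3/(2*(-2 + 2704/625)) + 47717/4851 = 3/(2*(1454/625)) + 47717/4851 = (3/2)*(625/1454) + 47717/4851 = 1875/2908 + 47717/4851 = 147856661/14106708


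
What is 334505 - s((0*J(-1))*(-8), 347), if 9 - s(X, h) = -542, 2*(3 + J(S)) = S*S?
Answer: 333954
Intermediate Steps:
J(S) = -3 + S²/2 (J(S) = -3 + (S*S)/2 = -3 + S²/2)
s(X, h) = 551 (s(X, h) = 9 - 1*(-542) = 9 + 542 = 551)
334505 - s((0*J(-1))*(-8), 347) = 334505 - 1*551 = 334505 - 551 = 333954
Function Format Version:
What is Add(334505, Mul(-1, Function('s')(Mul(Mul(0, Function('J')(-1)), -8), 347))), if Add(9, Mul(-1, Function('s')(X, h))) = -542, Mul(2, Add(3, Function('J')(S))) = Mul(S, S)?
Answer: 333954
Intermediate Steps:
Function('J')(S) = Add(-3, Mul(Rational(1, 2), Pow(S, 2))) (Function('J')(S) = Add(-3, Mul(Rational(1, 2), Mul(S, S))) = Add(-3, Mul(Rational(1, 2), Pow(S, 2))))
Function('s')(X, h) = 551 (Function('s')(X, h) = Add(9, Mul(-1, -542)) = Add(9, 542) = 551)
Add(334505, Mul(-1, Function('s')(Mul(Mul(0, Function('J')(-1)), -8), 347))) = Add(334505, Mul(-1, 551)) = Add(334505, -551) = 333954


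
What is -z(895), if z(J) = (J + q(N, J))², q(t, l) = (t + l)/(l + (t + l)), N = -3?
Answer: -2560822466049/3193369 ≈ -8.0192e+5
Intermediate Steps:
q(t, l) = (l + t)/(t + 2*l) (q(t, l) = (l + t)/(l + (l + t)) = (l + t)/(t + 2*l))
z(J) = (J + (-3 + J)/(-3 + 2*J))² (z(J) = (J + (J - 3)/(-3 + 2*J))² = (J + (-3 + J)/(-3 + 2*J))²)
-z(895) = -(-3 + 895 + 895*(-3 + 2*895))²/(-3 + 2*895)² = -(-3 + 895 + 895*(-3 + 1790))²/(-3 + 1790)² = -(-3 + 895 + 895*1787)²/1787² = -(-3 + 895 + 1599365)²/3193369 = -1600257²/3193369 = -2560822466049/3193369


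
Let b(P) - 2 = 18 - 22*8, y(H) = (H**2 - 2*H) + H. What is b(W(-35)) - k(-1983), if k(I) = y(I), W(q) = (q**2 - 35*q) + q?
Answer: -3934428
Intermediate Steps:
W(q) = q**2 - 34*q
y(H) = H**2 - H
k(I) = I*(-1 + I)
b(P) = -156 (b(P) = 2 + (18 - 22*8) = 2 + (18 - 176) = 2 - 158 = -156)
b(W(-35)) - k(-1983) = -156 - (-1983)*(-1 - 1983) = -156 - (-1983)*(-1984) = -156 - 1*3934272 = -156 - 3934272 = -3934428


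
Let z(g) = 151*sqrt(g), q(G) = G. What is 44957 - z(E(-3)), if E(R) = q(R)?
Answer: 44957 - 151*I*sqrt(3) ≈ 44957.0 - 261.54*I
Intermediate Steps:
E(R) = R
44957 - z(E(-3)) = 44957 - 151*sqrt(-3) = 44957 - 151*I*sqrt(3)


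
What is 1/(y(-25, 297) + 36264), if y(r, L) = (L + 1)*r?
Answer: 1/28814 ≈ 3.4705e-5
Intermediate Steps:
y(r, L) = r*(1 + L) (y(r, L) = (1 + L)*r = r*(1 + L))
1/(y(-25, 297) + 36264) = 1/(-25*(1 + 297) + 36264) = 1/(-25*298 + 36264) = 1/(-7450 + 36264) = 1/28814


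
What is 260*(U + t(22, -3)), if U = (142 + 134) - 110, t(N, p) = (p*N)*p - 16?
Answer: 90480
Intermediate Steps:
t(N, p) = -16 + N*p**2 (t(N, p) = (N*p)*p - 16 = N*p**2 - 16 = -16 + N*p**2)
U = 166 (U = 276 - 110 = 166)
260*(U + t(22, -3)) = 260*(166 + (-16 + 22*(-3)**2)) = 260*(166 + (-16 + 22*9)) = 260*(166 + (-16 + 198)) = 260*(166 + 182) = 260*348 = 90480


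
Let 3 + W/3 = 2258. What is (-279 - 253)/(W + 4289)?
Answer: -266/5527 ≈ -0.048127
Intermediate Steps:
W = 6765 (W = -9 + 3*2258 = -9 + 6774 = 6765)
(-279 - 253)/(W + 4289) = (-279 - 253)/(6765 + 4289) = -532/11054 = -532*1/11054 = -266/5527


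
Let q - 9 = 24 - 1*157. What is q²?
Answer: 15376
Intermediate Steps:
q = -124 (q = 9 + (24 - 1*157) = 9 + (24 - 157) = 9 - 133 = -124)
q² = (-124)² = 15376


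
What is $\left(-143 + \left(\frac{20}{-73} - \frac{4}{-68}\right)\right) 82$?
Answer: $- \frac{14573860}{1241} \approx -11744.0$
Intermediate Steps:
$\left(-143 + \left(\frac{20}{-73} - \frac{4}{-68}\right)\right) 82 = \left(-143 + \left(20 \left(- \frac{1}{73}\right) - - \frac{1}{17}\right)\right) 82 = \left(-143 + \left(- \frac{20}{73} + \frac{1}{17}\right)\right) 82 = \left(-143 - \frac{267}{1241}\right) 82 = \left(- \frac{177730}{1241}\right) 82 = - \frac{14573860}{1241}$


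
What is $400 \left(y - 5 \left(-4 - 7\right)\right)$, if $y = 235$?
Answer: $116000$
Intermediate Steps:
$400 \left(y - 5 \left(-4 - 7\right)\right) = 400 \left(235 - 5 \left(-4 - 7\right)\right) = 400 \left(235 - -55\right) = 400 \left(235 + 55\right) = 400 \cdot 290 = 116000$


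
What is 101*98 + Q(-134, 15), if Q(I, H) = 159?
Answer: 10057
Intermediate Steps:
101*98 + Q(-134, 15) = 101*98 + 159 = 9898 + 159 = 10057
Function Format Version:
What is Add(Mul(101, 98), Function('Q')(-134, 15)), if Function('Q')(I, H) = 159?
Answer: 10057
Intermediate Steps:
Add(Mul(101, 98), Function('Q')(-134, 15)) = Add(Mul(101, 98), 159) = Add(9898, 159) = 10057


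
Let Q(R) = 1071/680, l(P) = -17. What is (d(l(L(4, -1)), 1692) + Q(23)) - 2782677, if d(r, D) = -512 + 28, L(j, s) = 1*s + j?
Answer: -111326377/40 ≈ -2.7832e+6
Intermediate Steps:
L(j, s) = j + s (L(j, s) = s + j = j + s)
d(r, D) = -484
Q(R) = 63/40 (Q(R) = 1071*(1/680) = 63/40)
(d(l(L(4, -1)), 1692) + Q(23)) - 2782677 = (-484 + 63/40) - 2782677 = -19297/40 - 2782677 = -111326377/40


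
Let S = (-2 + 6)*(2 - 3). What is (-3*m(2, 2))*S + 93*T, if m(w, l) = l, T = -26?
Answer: -2394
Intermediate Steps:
S = -4 (S = 4*(-1) = -4)
(-3*m(2, 2))*S + 93*T = -3*2*(-4) + 93*(-26) = -6*(-4) - 2418 = 24 - 2418 = -2394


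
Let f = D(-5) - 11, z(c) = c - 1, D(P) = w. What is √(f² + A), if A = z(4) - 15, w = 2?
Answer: √69 ≈ 8.3066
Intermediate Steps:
D(P) = 2
z(c) = -1 + c
f = -9 (f = 2 - 11 = -9)
A = -12 (A = (-1 + 4) - 15 = 3 - 15 = -12)
√(f² + A) = √((-9)² - 12) = √(81 - 12) = √69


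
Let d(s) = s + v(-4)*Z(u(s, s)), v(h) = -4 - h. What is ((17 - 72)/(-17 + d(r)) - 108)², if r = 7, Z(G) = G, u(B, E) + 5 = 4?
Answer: 42025/4 ≈ 10506.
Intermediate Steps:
u(B, E) = -1 (u(B, E) = -5 + 4 = -1)
d(s) = s (d(s) = s + (-4 - 1*(-4))*(-1) = s + (-4 + 4)*(-1) = s + 0*(-1) = s + 0 = s)
((17 - 72)/(-17 + d(r)) - 108)² = ((17 - 72)/(-17 + 7) - 108)² = (-55/(-10) - 108)² = (-55*(-⅒) - 108)² = (11/2 - 108)² = (-205/2)² = 42025/4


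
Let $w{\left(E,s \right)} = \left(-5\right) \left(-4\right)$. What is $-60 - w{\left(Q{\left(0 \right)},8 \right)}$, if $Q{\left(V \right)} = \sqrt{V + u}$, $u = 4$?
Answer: $-80$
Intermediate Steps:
$Q{\left(V \right)} = \sqrt{4 + V}$ ($Q{\left(V \right)} = \sqrt{V + 4} = \sqrt{4 + V}$)
$w{\left(E,s \right)} = 20$
$-60 - w{\left(Q{\left(0 \right)},8 \right)} = -60 - 20 = -80$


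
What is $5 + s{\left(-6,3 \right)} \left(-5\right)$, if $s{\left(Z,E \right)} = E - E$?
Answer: $5$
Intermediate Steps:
$s{\left(Z,E \right)} = 0$
$5 + s{\left(-6,3 \right)} \left(-5\right) = 5 + 0 \left(-5\right) = 5 + 0 = 5$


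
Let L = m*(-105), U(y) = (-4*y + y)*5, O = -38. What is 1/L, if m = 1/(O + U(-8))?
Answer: -82/105 ≈ -0.78095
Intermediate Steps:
U(y) = -15*y (U(y) = -3*y*5 = -15*y)
m = 1/82 (m = 1/(-38 - 15*(-8)) = 1/(-38 + 120) = 1/82 ≈ 0.012195)
L = -105/82 (L = (1/82)*(-105) = -105/82 ≈ -1.2805)
1/L = 1/(-105/82) = -82/105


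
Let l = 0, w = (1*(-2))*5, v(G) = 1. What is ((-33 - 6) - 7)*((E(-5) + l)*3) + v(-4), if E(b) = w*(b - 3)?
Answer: -11039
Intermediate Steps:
w = -10 (w = -2*5 = -10)
E(b) = 30 - 10*b (E(b) = -10*(b - 3) = -10*(-3 + b) = 30 - 10*b)
((-33 - 6) - 7)*((E(-5) + l)*3) + v(-4) = ((-33 - 6) - 7)*(((30 - 10*(-5)) + 0)*3) + 1 = (-39 - 7)*(((30 + 50) + 0)*3) + 1 = -46*(80 + 0)*3 + 1 = -3680*3 + 1 = -46*240 + 1 = -11040 + 1 = -11039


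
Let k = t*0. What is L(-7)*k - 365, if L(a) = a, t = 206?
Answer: -365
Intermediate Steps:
k = 0 (k = 206*0 = 0)
L(-7)*k - 365 = -7*0 - 365 = 0 - 365 = -365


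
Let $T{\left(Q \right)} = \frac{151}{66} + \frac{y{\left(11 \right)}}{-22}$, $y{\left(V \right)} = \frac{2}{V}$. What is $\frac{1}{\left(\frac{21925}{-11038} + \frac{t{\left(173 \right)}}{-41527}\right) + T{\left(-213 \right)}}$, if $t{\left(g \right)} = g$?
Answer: $\frac{83195067219}{24054054614} \approx 3.4587$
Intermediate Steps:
$T{\left(Q \right)} = \frac{1655}{726}$ ($T{\left(Q \right)} = \frac{151}{66} + \frac{2 \cdot \frac{1}{11}}{-22} = 151 \cdot \frac{1}{66} + 2 \cdot \frac{1}{11} \left(- \frac{1}{22}\right) = \frac{151}{66} + \frac{2}{11} \left(- \frac{1}{22}\right) = \frac{151}{66} - \frac{1}{121} = \frac{1655}{726}$)
$\frac{1}{\left(\frac{21925}{-11038} + \frac{t{\left(173 \right)}}{-41527}\right) + T{\left(-213 \right)}} = \frac{1}{\left(\frac{21925}{-11038} + \frac{173}{-41527}\right) + \frac{1655}{726}} = \frac{1}{\left(21925 \left(- \frac{1}{11038}\right) + 173 \left(- \frac{1}{41527}\right)\right) + \frac{1655}{726}} = \frac{1}{\left(- \frac{21925}{11038} - \frac{173}{41527}\right) + \frac{1655}{726}} = \frac{1}{- \frac{912389049}{458375026} + \frac{1655}{726}} = \frac{1}{\frac{24054054614}{83195067219}} = \frac{83195067219}{24054054614}$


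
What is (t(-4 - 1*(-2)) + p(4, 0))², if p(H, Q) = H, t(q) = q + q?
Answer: 0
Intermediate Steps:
t(q) = 2*q
(t(-4 - 1*(-2)) + p(4, 0))² = (2*(-4 - 1*(-2)) + 4)² = (2*(-4 + 2) + 4)² = (2*(-2) + 4)² = (-4 + 4)² = 0² = 0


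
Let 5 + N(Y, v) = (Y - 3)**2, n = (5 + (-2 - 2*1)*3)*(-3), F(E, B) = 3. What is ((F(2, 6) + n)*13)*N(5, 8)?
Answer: -312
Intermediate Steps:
n = 21 (n = (5 + (-2 - 2)*3)*(-3) = (5 - 4*3)*(-3) = (5 - 12)*(-3) = -7*(-3) = 21)
N(Y, v) = -5 + (-3 + Y)**2 (N(Y, v) = -5 + (Y - 3)**2 = -5 + (-3 + Y)**2)
((F(2, 6) + n)*13)*N(5, 8) = ((3 + 21)*13)*(-5 + (-3 + 5)**2) = (24*13)*(-5 + 2**2) = 312*(-5 + 4) = 312*(-1) = -312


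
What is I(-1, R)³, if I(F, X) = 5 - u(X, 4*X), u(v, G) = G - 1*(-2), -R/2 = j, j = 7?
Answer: 205379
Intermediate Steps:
R = -14 (R = -2*7 = -14)
u(v, G) = 2 + G (u(v, G) = G + 2 = 2 + G)
I(F, X) = 3 - 4*X (I(F, X) = 5 - (2 + 4*X) = 5 + (-2 - 4*X) = 3 - 4*X)
I(-1, R)³ = (3 - 4*(-14))³ = (3 + 56)³ = 59³ = 205379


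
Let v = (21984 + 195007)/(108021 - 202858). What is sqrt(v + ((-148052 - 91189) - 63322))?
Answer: 7*I*sqrt(55536516662486)/94837 ≈ 550.06*I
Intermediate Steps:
v = -216991/94837 (v = 216991/(-94837) = 216991*(-1/94837) = -216991/94837 ≈ -2.2880)
sqrt(v + ((-148052 - 91189) - 63322)) = sqrt(-216991/94837 + ((-148052 - 91189) - 63322)) = sqrt(-216991/94837 + (-239241 - 63322)) = sqrt(-216991/94837 - 302563) = sqrt(-28694384222/94837) = 7*I*sqrt(55536516662486)/94837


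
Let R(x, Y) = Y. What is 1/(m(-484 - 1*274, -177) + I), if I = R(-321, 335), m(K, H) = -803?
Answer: -1/468 ≈ -0.0021368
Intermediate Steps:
I = 335
1/(m(-484 - 1*274, -177) + I) = 1/(-803 + 335) = 1/(-468) = -1/468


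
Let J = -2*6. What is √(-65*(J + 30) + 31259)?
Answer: √30089 ≈ 173.46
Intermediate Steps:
J = -12
√(-65*(J + 30) + 31259) = √(-65*(-12 + 30) + 31259) = √(-65*18 + 31259) = √(-1170 + 31259) = √30089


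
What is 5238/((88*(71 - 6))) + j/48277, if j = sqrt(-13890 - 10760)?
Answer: 2619/2860 + 5*I*sqrt(986)/48277 ≈ 0.91573 + 0.0032521*I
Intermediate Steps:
j = 5*I*sqrt(986) (j = sqrt(-24650) = 5*I*sqrt(986) ≈ 157.0*I)
5238/((88*(71 - 6))) + j/48277 = 5238/((88*(71 - 6))) + (5*I*sqrt(986))/48277 = 5238/((88*65)) + (5*I*sqrt(986))*(1/48277) = 5238/5720 + 5*I*sqrt(986)/48277 = 5238*(1/5720) + 5*I*sqrt(986)/48277 = 2619/2860 + 5*I*sqrt(986)/48277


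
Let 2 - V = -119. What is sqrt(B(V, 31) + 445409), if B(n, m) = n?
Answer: sqrt(445530) ≈ 667.48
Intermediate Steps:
V = 121 (V = 2 - 1*(-119) = 2 + 119 = 121)
sqrt(B(V, 31) + 445409) = sqrt(121 + 445409) = sqrt(445530)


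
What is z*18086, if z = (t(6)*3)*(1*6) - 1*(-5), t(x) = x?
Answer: 2043718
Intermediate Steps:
z = 113 (z = (6*3)*(1*6) - 1*(-5) = 18*6 + 5 = 108 + 5 = 113)
z*18086 = 113*18086 = 2043718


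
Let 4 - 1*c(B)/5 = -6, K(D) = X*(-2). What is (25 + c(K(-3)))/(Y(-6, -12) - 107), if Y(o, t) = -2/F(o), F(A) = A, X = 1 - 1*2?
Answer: -45/64 ≈ -0.70313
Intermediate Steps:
X = -1 (X = 1 - 2 = -1)
K(D) = 2 (K(D) = -1*(-2) = 2)
c(B) = 50 (c(B) = 20 - 5*(-6) = 20 + 30 = 50)
Y(o, t) = -2/o
(25 + c(K(-3)))/(Y(-6, -12) - 107) = (25 + 50)/(-2/(-6) - 107) = 75/(-2*(-1/6) - 107) = 75/(1/3 - 107) = 75/(-320/3) = 75*(-3/320) = -45/64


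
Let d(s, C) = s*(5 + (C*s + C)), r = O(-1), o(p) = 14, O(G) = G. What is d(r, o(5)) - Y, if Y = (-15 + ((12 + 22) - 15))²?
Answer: -21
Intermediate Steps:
r = -1
d(s, C) = s*(5 + C + C*s) (d(s, C) = s*(5 + (C + C*s)) = s*(5 + C + C*s))
Y = 16 (Y = (-15 + (34 - 15))² = (-15 + 19)² = 4² = 16)
d(r, o(5)) - Y = -(5 + 14 + 14*(-1)) - 1*16 = -(5 + 14 - 14) - 16 = -1*5 - 16 = -5 - 16 = -21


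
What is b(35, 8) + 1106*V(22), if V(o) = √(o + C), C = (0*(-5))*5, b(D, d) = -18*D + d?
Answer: -622 + 1106*√22 ≈ 4565.6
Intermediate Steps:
b(D, d) = d - 18*D
C = 0 (C = 0*5 = 0)
V(o) = √o (V(o) = √(o + 0) = √o)
b(35, 8) + 1106*V(22) = (8 - 18*35) + 1106*√22 = (8 - 630) + 1106*√22 = -622 + 1106*√22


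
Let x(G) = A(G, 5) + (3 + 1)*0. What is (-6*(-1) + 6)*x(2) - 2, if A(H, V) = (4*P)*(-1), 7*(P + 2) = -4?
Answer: 850/7 ≈ 121.43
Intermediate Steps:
P = -18/7 (P = -2 + (⅐)*(-4) = -2 - 4/7 = -18/7 ≈ -2.5714)
A(H, V) = 72/7 (A(H, V) = (4*(-18/7))*(-1) = -72/7*(-1) = 72/7)
x(G) = 72/7 (x(G) = 72/7 + (3 + 1)*0 = 72/7 + 4*0 = 72/7 + 0 = 72/7)
(-6*(-1) + 6)*x(2) - 2 = (-6*(-1) + 6)*(72/7) - 2 = (6 + 6)*(72/7) - 2 = 12*(72/7) - 2 = 864/7 - 2 = 850/7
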